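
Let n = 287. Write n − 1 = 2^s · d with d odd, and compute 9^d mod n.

32

287 − 1 = 286 = 2^1 · 143, so d = 143.
9^1 ≡ 9 (mod 287)
9^2 ≡ 9^2 = 81 ≡ 81 (mod 287)
9^4 ≡ 81^2 = 6561 ≡ 247 (mod 287)
9^8 ≡ 247^2 = 61009 ≡ 165 (mod 287)
9^16 ≡ 165^2 = 27225 ≡ 247 (mod 287)
9^32 ≡ 247^2 = 61009 ≡ 165 (mod 287)
9^64 ≡ 165^2 = 27225 ≡ 247 (mod 287)
9^128 ≡ 247^2 = 61009 ≡ 165 (mod 287)
143 = 128 + 8 + 4 + 2 + 1 in binary powers of 2.
So 9^143 ≡ 165 · 165 · 247 · 81 · 9 ≡ 32 (mod 287).
Squaring chain: 32; never reaches −1, so base 9 is a Miller–Rabin witness that 287 is composite.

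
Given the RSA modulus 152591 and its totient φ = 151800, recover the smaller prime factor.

331

φ(n) = (p−1)(q−1) = n − (p+q) + 1, so p + q = 152591 − 151800 + 1 = 792.
p and q are the roots of t² − 792t + 152591 = 0.
Discriminant: 792² − 4·152591 = 627264 − 610364 = 16900; √16900 = 130.
q = (792 − 130)/2 = 331, p = (792 + 130)/2 = 461.
Check: 331 · 461 = 152591.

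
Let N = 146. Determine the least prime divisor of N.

146 is even: 2 divides it.

2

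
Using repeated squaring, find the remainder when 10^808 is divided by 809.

1

10^1 ≡ 10 (mod 809)
10^2 ≡ 10^2 = 100 ≡ 100 (mod 809)
10^4 ≡ 100^2 = 10000 ≡ 292 (mod 809)
10^8 ≡ 292^2 = 85264 ≡ 319 (mod 809)
10^16 ≡ 319^2 = 101761 ≡ 636 (mod 809)
10^32 ≡ 636^2 = 404496 ≡ 805 (mod 809)
10^64 ≡ 805^2 = 648025 ≡ 16 (mod 809)
10^128 ≡ 16^2 = 256 ≡ 256 (mod 809)
10^256 ≡ 256^2 = 65536 ≡ 7 (mod 809)
10^512 ≡ 7^2 = 49 ≡ 49 (mod 809)
808 = 512 + 256 + 32 + 8 in binary powers of 2.
So 10^808 ≡ 49 · 7 · 805 · 319 ≡ 1 (mod 809).
Since the result is 1, base 10 gives no evidence that 809 is composite.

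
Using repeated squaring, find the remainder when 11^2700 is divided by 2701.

11^1 ≡ 11 (mod 2701)
11^2 ≡ 11^2 = 121 ≡ 121 (mod 2701)
11^4 ≡ 121^2 = 14641 ≡ 1136 (mod 2701)
11^8 ≡ 1136^2 = 1290496 ≡ 2119 (mod 2701)
11^16 ≡ 2119^2 = 4490161 ≡ 1099 (mod 2701)
11^32 ≡ 1099^2 = 1207801 ≡ 454 (mod 2701)
11^64 ≡ 454^2 = 206116 ≡ 840 (mod 2701)
11^128 ≡ 840^2 = 705600 ≡ 639 (mod 2701)
11^256 ≡ 639^2 = 408321 ≡ 470 (mod 2701)
11^512 ≡ 470^2 = 220900 ≡ 2119 (mod 2701)
11^1024 ≡ 2119^2 = 4490161 ≡ 1099 (mod 2701)
11^2048 ≡ 1099^2 = 1207801 ≡ 454 (mod 2701)
2700 = 2048 + 512 + 128 + 8 + 4 in binary powers of 2.
So 11^2700 ≡ 454 · 2119 · 639 · 2119 · 1136 ≡ 2554 (mod 2701).
Since 2554 ≠ 1, base 11 is a Fermat witness: 2701 is composite.

2554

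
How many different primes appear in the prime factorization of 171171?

5

171171 = 3^2 · 19019
19019 = 7 · 2717
2717 = 11 · 247
247 = 13 · 19
171171 = 3^2 · 7 · 11 · 13 · 19, which has 5 distinct prime factors.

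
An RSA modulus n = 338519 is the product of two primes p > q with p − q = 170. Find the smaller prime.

503

Since p = q + 170, we have 338519 = q(q + 170), so q² + 170q − 338519 = 0.
Discriminant: 170² + 4·338519 = 28900 + 1354076 = 1382976; √1382976 = 1176.
q = (−170 + 1176)/2 = 503, and p = q + 170 = 673.
Check: 503 · 673 = 338519.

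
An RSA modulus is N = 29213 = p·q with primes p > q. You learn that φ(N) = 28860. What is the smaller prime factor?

φ(n) = (p−1)(q−1) = n − (p+q) + 1, so p + q = 29213 − 28860 + 1 = 354.
p and q are the roots of t² − 354t + 29213 = 0.
Discriminant: 354² − 4·29213 = 125316 − 116852 = 8464; √8464 = 92.
q = (354 − 92)/2 = 131, p = (354 + 92)/2 = 223.
Check: 131 · 223 = 29213.

131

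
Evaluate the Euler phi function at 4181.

4032

Factor: 4181 = 37 · 113.
φ(4181) = (37−1) · (113−1) = 36 · 112 = 4032.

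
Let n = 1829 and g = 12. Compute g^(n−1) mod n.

1192

12^1 ≡ 12 (mod 1829)
12^2 ≡ 12^2 = 144 ≡ 144 (mod 1829)
12^4 ≡ 144^2 = 20736 ≡ 617 (mod 1829)
12^8 ≡ 617^2 = 380689 ≡ 257 (mod 1829)
12^16 ≡ 257^2 = 66049 ≡ 205 (mod 1829)
12^32 ≡ 205^2 = 42025 ≡ 1787 (mod 1829)
12^64 ≡ 1787^2 = 3193369 ≡ 1764 (mod 1829)
12^128 ≡ 1764^2 = 3111696 ≡ 567 (mod 1829)
12^256 ≡ 567^2 = 321489 ≡ 1414 (mod 1829)
12^512 ≡ 1414^2 = 1999396 ≡ 299 (mod 1829)
12^1024 ≡ 299^2 = 89401 ≡ 1609 (mod 1829)
1828 = 1024 + 512 + 256 + 32 + 4 in binary powers of 2.
So 12^1828 ≡ 1609 · 299 · 1414 · 1787 · 617 ≡ 1192 (mod 1829).
Since 1192 ≠ 1, base 12 is a Fermat witness: 1829 is composite.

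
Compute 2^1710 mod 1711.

265

2^1 ≡ 2 (mod 1711)
2^2 ≡ 2^2 = 4 ≡ 4 (mod 1711)
2^4 ≡ 4^2 = 16 ≡ 16 (mod 1711)
2^8 ≡ 16^2 = 256 ≡ 256 (mod 1711)
2^16 ≡ 256^2 = 65536 ≡ 518 (mod 1711)
2^32 ≡ 518^2 = 268324 ≡ 1408 (mod 1711)
2^64 ≡ 1408^2 = 1982464 ≡ 1126 (mod 1711)
2^128 ≡ 1126^2 = 1267876 ≡ 25 (mod 1711)
2^256 ≡ 25^2 = 625 ≡ 625 (mod 1711)
2^512 ≡ 625^2 = 390625 ≡ 517 (mod 1711)
2^1024 ≡ 517^2 = 267289 ≡ 373 (mod 1711)
1710 = 1024 + 512 + 128 + 32 + 8 + 4 + 2 in binary powers of 2.
So 2^1710 ≡ 373 · 517 · 25 · 1408 · 256 · 16 · 4 ≡ 265 (mod 1711).
Since 265 ≠ 1, base 2 is a Fermat witness: 1711 is composite.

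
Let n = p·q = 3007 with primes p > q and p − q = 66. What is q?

Since p = q + 66, we have 3007 = q(q + 66), so q² + 66q − 3007 = 0.
Discriminant: 66² + 4·3007 = 4356 + 12028 = 16384; √16384 = 128.
q = (−66 + 128)/2 = 31, and p = q + 66 = 97.
Check: 31 · 97 = 3007.

31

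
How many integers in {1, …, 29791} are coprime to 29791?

28830

Factor: 29791 = 31^3.
φ(29791) = 31^2·(31−1) = 28830.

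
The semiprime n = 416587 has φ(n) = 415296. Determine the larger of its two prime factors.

φ(n) = (p−1)(q−1) = n − (p+q) + 1, so p + q = 416587 − 415296 + 1 = 1292.
p and q are the roots of t² − 1292t + 416587 = 0.
Discriminant: 1292² − 4·416587 = 1669264 − 1666348 = 2916; √2916 = 54.
q = (1292 − 54)/2 = 619, p = (1292 + 54)/2 = 673.
Check: 619 · 673 = 416587.

673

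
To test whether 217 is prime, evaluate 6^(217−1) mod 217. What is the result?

6^1 ≡ 6 (mod 217)
6^2 ≡ 6^2 = 36 ≡ 36 (mod 217)
6^4 ≡ 36^2 = 1296 ≡ 211 (mod 217)
6^8 ≡ 211^2 = 44521 ≡ 36 (mod 217)
6^16 ≡ 36^2 = 1296 ≡ 211 (mod 217)
6^32 ≡ 211^2 = 44521 ≡ 36 (mod 217)
6^64 ≡ 36^2 = 1296 ≡ 211 (mod 217)
6^128 ≡ 211^2 = 44521 ≡ 36 (mod 217)
216 = 128 + 64 + 16 + 8 in binary powers of 2.
So 6^216 ≡ 36 · 211 · 211 · 36 ≡ 1 (mod 217).
Since the result is 1, base 6 gives no evidence that 217 is composite.

1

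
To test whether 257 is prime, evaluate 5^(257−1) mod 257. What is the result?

1

5^1 ≡ 5 (mod 257)
5^2 ≡ 5^2 = 25 ≡ 25 (mod 257)
5^4 ≡ 25^2 = 625 ≡ 111 (mod 257)
5^8 ≡ 111^2 = 12321 ≡ 242 (mod 257)
5^16 ≡ 242^2 = 58564 ≡ 225 (mod 257)
5^32 ≡ 225^2 = 50625 ≡ 253 (mod 257)
5^64 ≡ 253^2 = 64009 ≡ 16 (mod 257)
5^128 ≡ 16^2 = 256 ≡ 256 (mod 257)
5^256 ≡ 256^2 = 65536 ≡ 1 (mod 257)
256 = 256 in binary powers of 2.
So 5^256 ≡ 1 ≡ 1 (mod 257).
Since the result is 1, base 5 gives no evidence that 257 is composite.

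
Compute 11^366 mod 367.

11^1 ≡ 11 (mod 367)
11^2 ≡ 11^2 = 121 ≡ 121 (mod 367)
11^4 ≡ 121^2 = 14641 ≡ 328 (mod 367)
11^8 ≡ 328^2 = 107584 ≡ 53 (mod 367)
11^16 ≡ 53^2 = 2809 ≡ 240 (mod 367)
11^32 ≡ 240^2 = 57600 ≡ 348 (mod 367)
11^64 ≡ 348^2 = 121104 ≡ 361 (mod 367)
11^128 ≡ 361^2 = 130321 ≡ 36 (mod 367)
11^256 ≡ 36^2 = 1296 ≡ 195 (mod 367)
366 = 256 + 64 + 32 + 8 + 4 + 2 in binary powers of 2.
So 11^366 ≡ 195 · 361 · 348 · 53 · 328 · 121 ≡ 1 (mod 367).
Since the result is 1, base 11 gives no evidence that 367 is composite.

1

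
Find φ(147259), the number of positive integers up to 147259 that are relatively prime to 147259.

124416

Factor: 147259 = 7 · 109 · 193.
φ(147259) = (7−1) · (109−1) · (193−1) = 6 · 108 · 192 = 124416.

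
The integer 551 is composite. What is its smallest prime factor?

551 is odd.
Digit sum 11, not divisible by 3.
Ends in 1: not divisible by 5.
7: 551 = 7·78 + 5
11: 551 = 11·50 + 1
13: 551 = 13·42 + 5
17: 551 = 17·32 + 7
19: 551 = 19·29

19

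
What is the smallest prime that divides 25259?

13

25259 is odd.
Digit sum 23, not divisible by 3.
Ends in 9: not divisible by 5.
7: 25259 = 7·3608 + 3
11: 25259 = 11·2296 + 3
13: 25259 = 13·1943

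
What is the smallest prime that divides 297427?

297427 is odd.
Digit sum 31, not divisible by 3.
Ends in 7: not divisible by 5.
7: 297427 = 7·42489 + 4
11: 297427 = 11·27038 + 9
13: 297427 = 13·22879

13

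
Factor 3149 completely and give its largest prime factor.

67

3149 = 47 · 67
67 is prime.
So 3149 = 47 · 67; the largest prime factor is 67.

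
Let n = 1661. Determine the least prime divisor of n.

11

1661 is odd.
Digit sum 14, not divisible by 3.
Ends in 1: not divisible by 5.
7: 1661 = 7·237 + 2
11: 1661 = 11·151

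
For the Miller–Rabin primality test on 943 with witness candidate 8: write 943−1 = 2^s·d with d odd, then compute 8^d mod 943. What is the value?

943 − 1 = 942 = 2^1 · 471, so d = 471.
8^1 ≡ 8 (mod 943)
8^2 ≡ 8^2 = 64 ≡ 64 (mod 943)
8^4 ≡ 64^2 = 4096 ≡ 324 (mod 943)
8^8 ≡ 324^2 = 104976 ≡ 303 (mod 943)
8^16 ≡ 303^2 = 91809 ≡ 338 (mod 943)
8^32 ≡ 338^2 = 114244 ≡ 141 (mod 943)
8^64 ≡ 141^2 = 19881 ≡ 78 (mod 943)
8^128 ≡ 78^2 = 6084 ≡ 426 (mod 943)
8^256 ≡ 426^2 = 181476 ≡ 420 (mod 943)
471 = 256 + 128 + 64 + 16 + 4 + 2 + 1 in binary powers of 2.
So 8^471 ≡ 420 · 426 · 78 · 338 · 324 · 64 · 8 ≡ 607 (mod 943).
Squaring chain: 607; never reaches −1, so base 8 is a Miller–Rabin witness that 943 is composite.

607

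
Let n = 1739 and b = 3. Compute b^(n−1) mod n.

3^1 ≡ 3 (mod 1739)
3^2 ≡ 3^2 = 9 ≡ 9 (mod 1739)
3^4 ≡ 9^2 = 81 ≡ 81 (mod 1739)
3^8 ≡ 81^2 = 6561 ≡ 1344 (mod 1739)
3^16 ≡ 1344^2 = 1806336 ≡ 1254 (mod 1739)
3^32 ≡ 1254^2 = 1572516 ≡ 460 (mod 1739)
3^64 ≡ 460^2 = 211600 ≡ 1181 (mod 1739)
3^128 ≡ 1181^2 = 1394761 ≡ 83 (mod 1739)
3^256 ≡ 83^2 = 6889 ≡ 1672 (mod 1739)
3^512 ≡ 1672^2 = 2795584 ≡ 1011 (mod 1739)
3^1024 ≡ 1011^2 = 1022121 ≡ 1328 (mod 1739)
1738 = 1024 + 512 + 128 + 64 + 8 + 2 in binary powers of 2.
So 3^1738 ≡ 1328 · 1011 · 83 · 1181 · 1344 · 9 ≡ 1070 (mod 1739).
Since 1070 ≠ 1, base 3 is a Fermat witness: 1739 is composite.

1070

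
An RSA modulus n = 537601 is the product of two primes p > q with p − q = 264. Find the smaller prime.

613

Since p = q + 264, we have 537601 = q(q + 264), so q² + 264q − 537601 = 0.
Discriminant: 264² + 4·537601 = 69696 + 2150404 = 2220100; √2220100 = 1490.
q = (−264 + 1490)/2 = 613, and p = q + 264 = 877.
Check: 613 · 877 = 537601.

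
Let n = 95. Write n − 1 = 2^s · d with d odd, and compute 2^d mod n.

95 − 1 = 94 = 2^1 · 47, so d = 47.
2^1 ≡ 2 (mod 95)
2^2 ≡ 2^2 = 4 ≡ 4 (mod 95)
2^4 ≡ 4^2 = 16 ≡ 16 (mod 95)
2^8 ≡ 16^2 = 256 ≡ 66 (mod 95)
2^16 ≡ 66^2 = 4356 ≡ 81 (mod 95)
2^32 ≡ 81^2 = 6561 ≡ 6 (mod 95)
47 = 32 + 8 + 4 + 2 + 1 in binary powers of 2.
So 2^47 ≡ 6 · 66 · 16 · 4 · 2 ≡ 53 (mod 95).
Squaring chain: 53; never reaches −1, so base 2 is a Miller–Rabin witness that 95 is composite.

53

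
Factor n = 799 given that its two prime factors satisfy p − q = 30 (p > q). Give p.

Since p = q + 30, we have 799 = q(q + 30), so q² + 30q − 799 = 0.
Discriminant: 30² + 4·799 = 900 + 3196 = 4096; √4096 = 64.
q = (−30 + 64)/2 = 17, and p = q + 30 = 47.
Check: 17 · 47 = 799.

47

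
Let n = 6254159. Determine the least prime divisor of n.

53

6254159 is odd.
Digit sum 32, not divisible by 3.
Ends in 9: not divisible by 5.
7: 6254159 = 7·893451 + 2
11: 6254159 = 11·568559 + 10
13: 6254159 = 13·481089 + 2
17: 6254159 = 17·367891 + 12
19: 6254159 = 19·329166 + 5
23: 6254159 = 23·271919 + 22
29: 6254159 = 29·215660 + 19
31: 6254159 = 31·201747 + 2
37: 6254159 = 37·169031 + 12
41: 6254159 = 41·152540 + 19
43: 6254159 = 43·145445 + 24
47: 6254159 = 47·133067 + 10
53: 6254159 = 53·118003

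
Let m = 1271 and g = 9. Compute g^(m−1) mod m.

9^1 ≡ 9 (mod 1271)
9^2 ≡ 9^2 = 81 ≡ 81 (mod 1271)
9^4 ≡ 81^2 = 6561 ≡ 206 (mod 1271)
9^8 ≡ 206^2 = 42436 ≡ 493 (mod 1271)
9^16 ≡ 493^2 = 243049 ≡ 288 (mod 1271)
9^32 ≡ 288^2 = 82944 ≡ 329 (mod 1271)
9^64 ≡ 329^2 = 108241 ≡ 206 (mod 1271)
9^128 ≡ 206^2 = 42436 ≡ 493 (mod 1271)
9^256 ≡ 493^2 = 243049 ≡ 288 (mod 1271)
9^512 ≡ 288^2 = 82944 ≡ 329 (mod 1271)
9^1024 ≡ 329^2 = 108241 ≡ 206 (mod 1271)
1270 = 1024 + 128 + 64 + 32 + 16 + 4 + 2 in binary powers of 2.
So 9^1270 ≡ 206 · 493 · 206 · 329 · 288 · 206 · 81 ≡ 532 (mod 1271).
Since 532 ≠ 1, base 9 is a Fermat witness: 1271 is composite.

532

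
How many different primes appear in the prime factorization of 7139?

7139 = 11^2 · 59
7139 = 11^2 · 59, which has 2 distinct prime factors.

2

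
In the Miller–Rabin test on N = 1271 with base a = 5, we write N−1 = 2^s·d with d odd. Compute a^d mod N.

1271 − 1 = 1270 = 2^1 · 635, so d = 635.
5^1 ≡ 5 (mod 1271)
5^2 ≡ 5^2 = 25 ≡ 25 (mod 1271)
5^4 ≡ 25^2 = 625 ≡ 625 (mod 1271)
5^8 ≡ 625^2 = 390625 ≡ 428 (mod 1271)
5^16 ≡ 428^2 = 183184 ≡ 160 (mod 1271)
5^32 ≡ 160^2 = 25600 ≡ 180 (mod 1271)
5^64 ≡ 180^2 = 32400 ≡ 625 (mod 1271)
5^128 ≡ 625^2 = 390625 ≡ 428 (mod 1271)
5^256 ≡ 428^2 = 183184 ≡ 160 (mod 1271)
5^512 ≡ 160^2 = 25600 ≡ 180 (mod 1271)
635 = 512 + 64 + 32 + 16 + 8 + 2 + 1 in binary powers of 2.
So 5^635 ≡ 180 · 625 · 180 · 160 · 428 · 25 · 5 ≡ 893 (mod 1271).
Squaring chain: 893; never reaches −1, so base 5 is a Miller–Rabin witness that 1271 is composite.

893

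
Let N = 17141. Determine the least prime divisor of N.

17141 is odd.
Digit sum 14, not divisible by 3.
Ends in 1: not divisible by 5.
7: 17141 = 7·2448 + 5
11: 17141 = 11·1558 + 3
13: 17141 = 13·1318 + 7
17: 17141 = 17·1008 + 5
19: 17141 = 19·902 + 3
23: 17141 = 23·745 + 6
29: 17141 = 29·591 + 2
31: 17141 = 31·552 + 29
37: 17141 = 37·463 + 10
41: 17141 = 41·418 + 3
43: 17141 = 43·398 + 27
47: 17141 = 47·364 + 33
53: 17141 = 53·323 + 22
59: 17141 = 59·290 + 31
61: 17141 = 61·281

61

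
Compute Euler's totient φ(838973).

Factor: 838973 = 43 · 109 · 179.
φ(838973) = (43−1) · (109−1) · (179−1) = 42 · 108 · 178 = 807408.

807408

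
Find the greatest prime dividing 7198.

7198 = 2 · 3599
3599 = 59 · 61
61 is prime.
So 7198 = 2 · 59 · 61; the largest prime factor is 61.

61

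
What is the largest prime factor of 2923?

79

2923 = 37 · 79
79 is prime.
So 2923 = 37 · 79; the largest prime factor is 79.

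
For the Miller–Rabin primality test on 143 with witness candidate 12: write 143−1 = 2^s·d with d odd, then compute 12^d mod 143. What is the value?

143 − 1 = 142 = 2^1 · 71, so d = 71.
12^1 ≡ 12 (mod 143)
12^2 ≡ 12^2 = 144 ≡ 1 (mod 143)
12^4 ≡ 1^2 = 1 ≡ 1 (mod 143)
12^8 ≡ 1^2 = 1 ≡ 1 (mod 143)
12^16 ≡ 1^2 = 1 ≡ 1 (mod 143)
12^32 ≡ 1^2 = 1 ≡ 1 (mod 143)
12^64 ≡ 1^2 = 1 ≡ 1 (mod 143)
71 = 64 + 4 + 2 + 1 in binary powers of 2.
So 12^71 ≡ 1 · 1 · 1 · 12 ≡ 12 (mod 143).
Squaring chain: 12; never reaches −1, so base 12 is a Miller–Rabin witness that 143 is composite.

12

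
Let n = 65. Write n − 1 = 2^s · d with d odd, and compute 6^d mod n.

6

65 − 1 = 64 = 2^6 · 1, so d = 1.
6^1 ≡ 6 (mod 65)
1 = 1 in binary powers of 2.
So 6^1 ≡ 6 ≡ 6 (mod 65).
Squaring chain: 6 → 36 → 61 → 16 → 61 → 16; never reaches −1, so base 6 is a Miller–Rabin witness that 65 is composite.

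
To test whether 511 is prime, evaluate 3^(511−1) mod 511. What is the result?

218

3^1 ≡ 3 (mod 511)
3^2 ≡ 3^2 = 9 ≡ 9 (mod 511)
3^4 ≡ 9^2 = 81 ≡ 81 (mod 511)
3^8 ≡ 81^2 = 6561 ≡ 429 (mod 511)
3^16 ≡ 429^2 = 184041 ≡ 81 (mod 511)
3^32 ≡ 81^2 = 6561 ≡ 429 (mod 511)
3^64 ≡ 429^2 = 184041 ≡ 81 (mod 511)
3^128 ≡ 81^2 = 6561 ≡ 429 (mod 511)
3^256 ≡ 429^2 = 184041 ≡ 81 (mod 511)
510 = 256 + 128 + 64 + 32 + 16 + 8 + 4 + 2 in binary powers of 2.
So 3^510 ≡ 81 · 429 · 81 · 429 · 81 · 429 · 81 · 9 ≡ 218 (mod 511).
Since 218 ≠ 1, base 3 is a Fermat witness: 511 is composite.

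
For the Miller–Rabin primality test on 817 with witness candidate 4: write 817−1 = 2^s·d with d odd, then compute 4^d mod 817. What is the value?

817 − 1 = 816 = 2^4 · 51, so d = 51.
4^1 ≡ 4 (mod 817)
4^2 ≡ 4^2 = 16 ≡ 16 (mod 817)
4^4 ≡ 16^2 = 256 ≡ 256 (mod 817)
4^8 ≡ 256^2 = 65536 ≡ 176 (mod 817)
4^16 ≡ 176^2 = 30976 ≡ 747 (mod 817)
4^32 ≡ 747^2 = 558009 ≡ 815 (mod 817)
51 = 32 + 16 + 2 + 1 in binary powers of 2.
So 4^51 ≡ 815 · 747 · 16 · 4 ≡ 790 (mod 817).
Squaring chain: 790 → 729 → 391 → 102; never reaches −1, so base 4 is a Miller–Rabin witness that 817 is composite.

790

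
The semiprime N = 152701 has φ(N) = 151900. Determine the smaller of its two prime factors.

φ(n) = (p−1)(q−1) = n − (p+q) + 1, so p + q = 152701 − 151900 + 1 = 802.
p and q are the roots of t² − 802t + 152701 = 0.
Discriminant: 802² − 4·152701 = 643204 − 610804 = 32400; √32400 = 180.
q = (802 − 180)/2 = 311, p = (802 + 180)/2 = 491.
Check: 311 · 491 = 152701.

311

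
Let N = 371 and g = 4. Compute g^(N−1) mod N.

333

4^1 ≡ 4 (mod 371)
4^2 ≡ 4^2 = 16 ≡ 16 (mod 371)
4^4 ≡ 16^2 = 256 ≡ 256 (mod 371)
4^8 ≡ 256^2 = 65536 ≡ 240 (mod 371)
4^16 ≡ 240^2 = 57600 ≡ 95 (mod 371)
4^32 ≡ 95^2 = 9025 ≡ 121 (mod 371)
4^64 ≡ 121^2 = 14641 ≡ 172 (mod 371)
4^128 ≡ 172^2 = 29584 ≡ 275 (mod 371)
4^256 ≡ 275^2 = 75625 ≡ 312 (mod 371)
370 = 256 + 64 + 32 + 16 + 2 in binary powers of 2.
So 4^370 ≡ 312 · 172 · 121 · 95 · 16 ≡ 333 (mod 371).
Since 333 ≠ 1, base 4 is a Fermat witness: 371 is composite.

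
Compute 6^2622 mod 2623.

2237

6^1 ≡ 6 (mod 2623)
6^2 ≡ 6^2 = 36 ≡ 36 (mod 2623)
6^4 ≡ 36^2 = 1296 ≡ 1296 (mod 2623)
6^8 ≡ 1296^2 = 1679616 ≡ 896 (mod 2623)
6^16 ≡ 896^2 = 802816 ≡ 178 (mod 2623)
6^32 ≡ 178^2 = 31684 ≡ 208 (mod 2623)
6^64 ≡ 208^2 = 43264 ≡ 1296 (mod 2623)
6^128 ≡ 1296^2 = 1679616 ≡ 896 (mod 2623)
6^256 ≡ 896^2 = 802816 ≡ 178 (mod 2623)
6^512 ≡ 178^2 = 31684 ≡ 208 (mod 2623)
6^1024 ≡ 208^2 = 43264 ≡ 1296 (mod 2623)
6^2048 ≡ 1296^2 = 1679616 ≡ 896 (mod 2623)
2622 = 2048 + 512 + 32 + 16 + 8 + 4 + 2 in binary powers of 2.
So 6^2622 ≡ 896 · 208 · 208 · 178 · 896 · 1296 · 36 ≡ 2237 (mod 2623).
Since 2237 ≠ 1, base 6 is a Fermat witness: 2623 is composite.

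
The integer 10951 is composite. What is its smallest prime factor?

10951 is odd.
Digit sum 16, not divisible by 3.
Ends in 1: not divisible by 5.
7: 10951 = 7·1564 + 3
11: 10951 = 11·995 + 6
13: 10951 = 13·842 + 5
17: 10951 = 17·644 + 3
19: 10951 = 19·576 + 7
23: 10951 = 23·476 + 3
29: 10951 = 29·377 + 18
31: 10951 = 31·353 + 8
37: 10951 = 37·295 + 36
41: 10951 = 41·267 + 4
43: 10951 = 43·254 + 29
47: 10951 = 47·233

47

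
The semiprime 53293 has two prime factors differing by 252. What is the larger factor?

Since p = q + 252, we have 53293 = q(q + 252), so q² + 252q − 53293 = 0.
Discriminant: 252² + 4·53293 = 63504 + 213172 = 276676; √276676 = 526.
q = (−252 + 526)/2 = 137, and p = q + 252 = 389.
Check: 137 · 389 = 53293.

389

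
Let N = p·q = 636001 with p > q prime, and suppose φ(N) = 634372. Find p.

983

φ(n) = (p−1)(q−1) = n − (p+q) + 1, so p + q = 636001 − 634372 + 1 = 1630.
p and q are the roots of t² − 1630t + 636001 = 0.
Discriminant: 1630² − 4·636001 = 2656900 − 2544004 = 112896; √112896 = 336.
q = (1630 − 336)/2 = 647, p = (1630 + 336)/2 = 983.
Check: 647 · 983 = 636001.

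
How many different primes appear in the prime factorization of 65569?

4

65569 = 7 · 9367
9367 = 17 · 551
551 = 19 · 29
65569 = 7 · 17 · 19 · 29, which has 4 distinct prime factors.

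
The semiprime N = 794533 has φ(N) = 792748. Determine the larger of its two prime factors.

φ(n) = (p−1)(q−1) = n − (p+q) + 1, so p + q = 794533 − 792748 + 1 = 1786.
p and q are the roots of t² − 1786t + 794533 = 0.
Discriminant: 1786² − 4·794533 = 3189796 − 3178132 = 11664; √11664 = 108.
q = (1786 − 108)/2 = 839, p = (1786 + 108)/2 = 947.
Check: 839 · 947 = 794533.

947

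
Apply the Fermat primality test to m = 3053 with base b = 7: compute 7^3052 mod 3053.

767

7^1 ≡ 7 (mod 3053)
7^2 ≡ 7^2 = 49 ≡ 49 (mod 3053)
7^4 ≡ 49^2 = 2401 ≡ 2401 (mod 3053)
7^8 ≡ 2401^2 = 5764801 ≡ 737 (mod 3053)
7^16 ≡ 737^2 = 543169 ≡ 2788 (mod 3053)
7^32 ≡ 2788^2 = 7772944 ≡ 6 (mod 3053)
7^64 ≡ 6^2 = 36 ≡ 36 (mod 3053)
7^128 ≡ 36^2 = 1296 ≡ 1296 (mod 3053)
7^256 ≡ 1296^2 = 1679616 ≡ 466 (mod 3053)
7^512 ≡ 466^2 = 217156 ≡ 393 (mod 3053)
7^1024 ≡ 393^2 = 154449 ≡ 1799 (mod 3053)
7^2048 ≡ 1799^2 = 3236401 ≡ 221 (mod 3053)
3052 = 2048 + 512 + 256 + 128 + 64 + 32 + 8 + 4 in binary powers of 2.
So 7^3052 ≡ 221 · 393 · 466 · 1296 · 36 · 6 · 737 · 2401 ≡ 767 (mod 3053).
Since 767 ≠ 1, base 7 is a Fermat witness: 3053 is composite.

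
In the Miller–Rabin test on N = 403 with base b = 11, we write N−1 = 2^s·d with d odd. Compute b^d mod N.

151

403 − 1 = 402 = 2^1 · 201, so d = 201.
11^1 ≡ 11 (mod 403)
11^2 ≡ 11^2 = 121 ≡ 121 (mod 403)
11^4 ≡ 121^2 = 14641 ≡ 133 (mod 403)
11^8 ≡ 133^2 = 17689 ≡ 360 (mod 403)
11^16 ≡ 360^2 = 129600 ≡ 237 (mod 403)
11^32 ≡ 237^2 = 56169 ≡ 152 (mod 403)
11^64 ≡ 152^2 = 23104 ≡ 133 (mod 403)
11^128 ≡ 133^2 = 17689 ≡ 360 (mod 403)
201 = 128 + 64 + 8 + 1 in binary powers of 2.
So 11^201 ≡ 360 · 133 · 360 · 11 ≡ 151 (mod 403).
Squaring chain: 151; never reaches −1, so base 11 is a Miller–Rabin witness that 403 is composite.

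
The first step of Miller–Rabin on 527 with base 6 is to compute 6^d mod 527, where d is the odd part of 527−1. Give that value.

150

527 − 1 = 526 = 2^1 · 263, so d = 263.
6^1 ≡ 6 (mod 527)
6^2 ≡ 6^2 = 36 ≡ 36 (mod 527)
6^4 ≡ 36^2 = 1296 ≡ 242 (mod 527)
6^8 ≡ 242^2 = 58564 ≡ 67 (mod 527)
6^16 ≡ 67^2 = 4489 ≡ 273 (mod 527)
6^32 ≡ 273^2 = 74529 ≡ 222 (mod 527)
6^64 ≡ 222^2 = 49284 ≡ 273 (mod 527)
6^128 ≡ 273^2 = 74529 ≡ 222 (mod 527)
6^256 ≡ 222^2 = 49284 ≡ 273 (mod 527)
263 = 256 + 4 + 2 + 1 in binary powers of 2.
So 6^263 ≡ 273 · 242 · 36 · 6 ≡ 150 (mod 527).
Squaring chain: 150; never reaches −1, so base 6 is a Miller–Rabin witness that 527 is composite.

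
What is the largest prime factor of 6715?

6715 = 5 · 1343
1343 = 17 · 79
79 is prime.
So 6715 = 5 · 17 · 79; the largest prime factor is 79.

79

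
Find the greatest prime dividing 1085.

1085 = 5 · 217
217 = 7 · 31
31 is prime.
So 1085 = 5 · 7 · 31; the largest prime factor is 31.

31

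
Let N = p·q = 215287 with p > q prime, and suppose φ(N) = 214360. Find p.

φ(n) = (p−1)(q−1) = n − (p+q) + 1, so p + q = 215287 − 214360 + 1 = 928.
p and q are the roots of t² − 928t + 215287 = 0.
Discriminant: 928² − 4·215287 = 861184 − 861148 = 36; √36 = 6.
q = (928 − 6)/2 = 461, p = (928 + 6)/2 = 467.
Check: 461 · 467 = 215287.

467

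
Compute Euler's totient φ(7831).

7600

Factor: 7831 = 41 · 191.
φ(7831) = (41−1) · (191−1) = 40 · 190 = 7600.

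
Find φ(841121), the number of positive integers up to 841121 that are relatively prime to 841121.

Factor: 841121 = 37 · 127 · 179.
φ(841121) = (37−1) · (127−1) · (179−1) = 36 · 126 · 178 = 807408.

807408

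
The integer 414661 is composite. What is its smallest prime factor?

13

414661 is odd.
Digit sum 22, not divisible by 3.
Ends in 1: not divisible by 5.
7: 414661 = 7·59237 + 2
11: 414661 = 11·37696 + 5
13: 414661 = 13·31897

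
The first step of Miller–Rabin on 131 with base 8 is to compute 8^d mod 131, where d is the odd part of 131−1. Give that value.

131 − 1 = 130 = 2^1 · 65, so d = 65.
8^1 ≡ 8 (mod 131)
8^2 ≡ 8^2 = 64 ≡ 64 (mod 131)
8^4 ≡ 64^2 = 4096 ≡ 35 (mod 131)
8^8 ≡ 35^2 = 1225 ≡ 46 (mod 131)
8^16 ≡ 46^2 = 2116 ≡ 20 (mod 131)
8^32 ≡ 20^2 = 400 ≡ 7 (mod 131)
8^64 ≡ 7^2 = 49 ≡ 49 (mod 131)
65 = 64 + 1 in binary powers of 2.
So 8^65 ≡ 49 · 8 ≡ 130 (mod 131).
Since 8^d ≡ 130 (mod 131), base 8 does not prove 131 composite.

130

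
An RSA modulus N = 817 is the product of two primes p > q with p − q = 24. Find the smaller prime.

19

Since p = q + 24, we have 817 = q(q + 24), so q² + 24q − 817 = 0.
Discriminant: 24² + 4·817 = 576 + 3268 = 3844; √3844 = 62.
q = (−24 + 62)/2 = 19, and p = q + 24 = 43.
Check: 19 · 43 = 817.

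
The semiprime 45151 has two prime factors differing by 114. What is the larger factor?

Since p = q + 114, we have 45151 = q(q + 114), so q² + 114q − 45151 = 0.
Discriminant: 114² + 4·45151 = 12996 + 180604 = 193600; √193600 = 440.
q = (−114 + 440)/2 = 163, and p = q + 114 = 277.
Check: 163 · 277 = 45151.

277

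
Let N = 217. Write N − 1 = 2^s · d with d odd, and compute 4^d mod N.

78

217 − 1 = 216 = 2^3 · 27, so d = 27.
4^1 ≡ 4 (mod 217)
4^2 ≡ 4^2 = 16 ≡ 16 (mod 217)
4^4 ≡ 16^2 = 256 ≡ 39 (mod 217)
4^8 ≡ 39^2 = 1521 ≡ 2 (mod 217)
4^16 ≡ 2^2 = 4 ≡ 4 (mod 217)
27 = 16 + 8 + 2 + 1 in binary powers of 2.
So 4^27 ≡ 4 · 2 · 16 · 4 ≡ 78 (mod 217).
Squaring chain: 78 → 8 → 64; never reaches −1, so base 4 is a Miller–Rabin witness that 217 is composite.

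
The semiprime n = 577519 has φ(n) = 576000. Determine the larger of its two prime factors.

769

φ(n) = (p−1)(q−1) = n − (p+q) + 1, so p + q = 577519 − 576000 + 1 = 1520.
p and q are the roots of t² − 1520t + 577519 = 0.
Discriminant: 1520² − 4·577519 = 2310400 − 2310076 = 324; √324 = 18.
q = (1520 − 18)/2 = 751, p = (1520 + 18)/2 = 769.
Check: 751 · 769 = 577519.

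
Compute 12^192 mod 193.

1

12^1 ≡ 12 (mod 193)
12^2 ≡ 12^2 = 144 ≡ 144 (mod 193)
12^4 ≡ 144^2 = 20736 ≡ 85 (mod 193)
12^8 ≡ 85^2 = 7225 ≡ 84 (mod 193)
12^16 ≡ 84^2 = 7056 ≡ 108 (mod 193)
12^32 ≡ 108^2 = 11664 ≡ 84 (mod 193)
12^64 ≡ 84^2 = 7056 ≡ 108 (mod 193)
12^128 ≡ 108^2 = 11664 ≡ 84 (mod 193)
192 = 128 + 64 in binary powers of 2.
So 12^192 ≡ 84 · 108 ≡ 1 (mod 193).
Since the result is 1, base 12 gives no evidence that 193 is composite.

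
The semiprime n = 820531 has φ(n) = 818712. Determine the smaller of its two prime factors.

φ(n) = (p−1)(q−1) = n − (p+q) + 1, so p + q = 820531 − 818712 + 1 = 1820.
p and q are the roots of t² − 1820t + 820531 = 0.
Discriminant: 1820² − 4·820531 = 3312400 − 3282124 = 30276; √30276 = 174.
q = (1820 − 174)/2 = 823, p = (1820 + 174)/2 = 997.
Check: 823 · 997 = 820531.

823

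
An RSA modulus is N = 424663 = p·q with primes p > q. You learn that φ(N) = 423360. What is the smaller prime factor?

631

φ(n) = (p−1)(q−1) = n − (p+q) + 1, so p + q = 424663 − 423360 + 1 = 1304.
p and q are the roots of t² − 1304t + 424663 = 0.
Discriminant: 1304² − 4·424663 = 1700416 − 1698652 = 1764; √1764 = 42.
q = (1304 − 42)/2 = 631, p = (1304 + 42)/2 = 673.
Check: 631 · 673 = 424663.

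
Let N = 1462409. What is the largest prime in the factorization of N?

1462409 = 13 · 112493
112493 = 23 · 4891
4891 = 67 · 73
73 is prime.
So 1462409 = 13 · 23 · 67 · 73; the largest prime factor is 73.

73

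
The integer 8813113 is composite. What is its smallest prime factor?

8813113 is odd.
Digit sum 25, not divisible by 3.
Ends in 3: not divisible by 5.
7: 8813113 = 7·1259016 + 1
11: 8813113 = 11·801192 + 1
13: 8813113 = 13·677931 + 10
17: 8813113 = 17·518418 + 7
19: 8813113 = 19·463848 + 1
23: 8813113 = 23·383178 + 19
29: 8813113 = 29·303900 + 13
31: 8813113 = 31·284293 + 30
37: 8813113 = 37·238192 + 9
41: 8813113 = 41·214953 + 40
43: 8813113 = 43·204956 + 5
47: 8813113 = 47·187513 + 2
53: 8813113 = 53·166285 + 8
59: 8813113 = 59·149374 + 47
61: 8813113 = 61·144477 + 16
67: 8813113 = 67·131539

67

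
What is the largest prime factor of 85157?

85157 = 31 · 2747
2747 = 41 · 67
67 is prime.
So 85157 = 31 · 41 · 67; the largest prime factor is 67.

67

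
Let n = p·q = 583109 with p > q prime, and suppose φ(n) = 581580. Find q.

φ(n) = (p−1)(q−1) = n − (p+q) + 1, so p + q = 583109 − 581580 + 1 = 1530.
p and q are the roots of t² − 1530t + 583109 = 0.
Discriminant: 1530² − 4·583109 = 2340900 − 2332436 = 8464; √8464 = 92.
q = (1530 − 92)/2 = 719, p = (1530 + 92)/2 = 811.
Check: 719 · 811 = 583109.

719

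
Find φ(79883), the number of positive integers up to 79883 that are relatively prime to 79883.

Factor: 79883 = 17 · 37 · 127.
φ(79883) = (17−1) · (37−1) · (127−1) = 16 · 36 · 126 = 72576.

72576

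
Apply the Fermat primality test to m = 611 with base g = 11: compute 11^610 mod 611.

11^1 ≡ 11 (mod 611)
11^2 ≡ 11^2 = 121 ≡ 121 (mod 611)
11^4 ≡ 121^2 = 14641 ≡ 588 (mod 611)
11^8 ≡ 588^2 = 345744 ≡ 529 (mod 611)
11^16 ≡ 529^2 = 279841 ≡ 3 (mod 611)
11^32 ≡ 3^2 = 9 ≡ 9 (mod 611)
11^64 ≡ 9^2 = 81 ≡ 81 (mod 611)
11^128 ≡ 81^2 = 6561 ≡ 451 (mod 611)
11^256 ≡ 451^2 = 203401 ≡ 549 (mod 611)
11^512 ≡ 549^2 = 301401 ≡ 178 (mod 611)
610 = 512 + 64 + 32 + 2 in binary powers of 2.
So 11^610 ≡ 178 · 81 · 9 · 121 ≡ 335 (mod 611).
Since 335 ≠ 1, base 11 is a Fermat witness: 611 is composite.

335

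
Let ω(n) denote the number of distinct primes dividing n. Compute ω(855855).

855855 = 3^2 · 95095
95095 = 5 · 19019
19019 = 7 · 2717
2717 = 11 · 247
247 = 13 · 19
855855 = 3^2 · 5 · 7 · 11 · 13 · 19, which has 6 distinct prime factors.

6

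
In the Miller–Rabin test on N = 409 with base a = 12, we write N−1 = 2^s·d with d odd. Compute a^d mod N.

409 − 1 = 408 = 2^3 · 51, so d = 51.
12^1 ≡ 12 (mod 409)
12^2 ≡ 12^2 = 144 ≡ 144 (mod 409)
12^4 ≡ 144^2 = 20736 ≡ 286 (mod 409)
12^8 ≡ 286^2 = 81796 ≡ 405 (mod 409)
12^16 ≡ 405^2 = 164025 ≡ 16 (mod 409)
12^32 ≡ 16^2 = 256 ≡ 256 (mod 409)
51 = 32 + 16 + 2 + 1 in binary powers of 2.
So 12^51 ≡ 256 · 16 · 144 · 12 ≡ 143 (mod 409).
Squaring chain: 143 → 408 → 1; reaches −1, so base 12 does not prove 409 composite.

143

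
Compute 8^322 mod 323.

30

8^1 ≡ 8 (mod 323)
8^2 ≡ 8^2 = 64 ≡ 64 (mod 323)
8^4 ≡ 64^2 = 4096 ≡ 220 (mod 323)
8^8 ≡ 220^2 = 48400 ≡ 273 (mod 323)
8^16 ≡ 273^2 = 74529 ≡ 239 (mod 323)
8^32 ≡ 239^2 = 57121 ≡ 273 (mod 323)
8^64 ≡ 273^2 = 74529 ≡ 239 (mod 323)
8^128 ≡ 239^2 = 57121 ≡ 273 (mod 323)
8^256 ≡ 273^2 = 74529 ≡ 239 (mod 323)
322 = 256 + 64 + 2 in binary powers of 2.
So 8^322 ≡ 239 · 239 · 64 ≡ 30 (mod 323).
Since 30 ≠ 1, base 8 is a Fermat witness: 323 is composite.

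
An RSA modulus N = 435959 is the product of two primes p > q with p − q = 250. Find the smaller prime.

Since p = q + 250, we have 435959 = q(q + 250), so q² + 250q − 435959 = 0.
Discriminant: 250² + 4·435959 = 62500 + 1743836 = 1806336; √1806336 = 1344.
q = (−250 + 1344)/2 = 547, and p = q + 250 = 797.
Check: 547 · 797 = 435959.

547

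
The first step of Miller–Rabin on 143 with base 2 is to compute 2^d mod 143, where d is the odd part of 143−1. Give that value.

143 − 1 = 142 = 2^1 · 71, so d = 71.
2^1 ≡ 2 (mod 143)
2^2 ≡ 2^2 = 4 ≡ 4 (mod 143)
2^4 ≡ 4^2 = 16 ≡ 16 (mod 143)
2^8 ≡ 16^2 = 256 ≡ 113 (mod 143)
2^16 ≡ 113^2 = 12769 ≡ 42 (mod 143)
2^32 ≡ 42^2 = 1764 ≡ 48 (mod 143)
2^64 ≡ 48^2 = 2304 ≡ 16 (mod 143)
71 = 64 + 4 + 2 + 1 in binary powers of 2.
So 2^71 ≡ 16 · 16 · 4 · 2 ≡ 46 (mod 143).
Squaring chain: 46; never reaches −1, so base 2 is a Miller–Rabin witness that 143 is composite.

46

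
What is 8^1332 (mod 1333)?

64

8^1 ≡ 8 (mod 1333)
8^2 ≡ 8^2 = 64 ≡ 64 (mod 1333)
8^4 ≡ 64^2 = 4096 ≡ 97 (mod 1333)
8^8 ≡ 97^2 = 9409 ≡ 78 (mod 1333)
8^16 ≡ 78^2 = 6084 ≡ 752 (mod 1333)
8^32 ≡ 752^2 = 565504 ≡ 312 (mod 1333)
8^64 ≡ 312^2 = 97344 ≡ 35 (mod 1333)
8^128 ≡ 35^2 = 1225 ≡ 1225 (mod 1333)
8^256 ≡ 1225^2 = 1500625 ≡ 1000 (mod 1333)
8^512 ≡ 1000^2 = 1000000 ≡ 250 (mod 1333)
8^1024 ≡ 250^2 = 62500 ≡ 1182 (mod 1333)
1332 = 1024 + 256 + 32 + 16 + 4 in binary powers of 2.
So 8^1332 ≡ 1182 · 1000 · 312 · 752 · 97 ≡ 64 (mod 1333).
Since 64 ≠ 1, base 8 is a Fermat witness: 1333 is composite.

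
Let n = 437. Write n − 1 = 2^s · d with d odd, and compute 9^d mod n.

437 − 1 = 436 = 2^2 · 109, so d = 109.
9^1 ≡ 9 (mod 437)
9^2 ≡ 9^2 = 81 ≡ 81 (mod 437)
9^4 ≡ 81^2 = 6561 ≡ 6 (mod 437)
9^8 ≡ 6^2 = 36 ≡ 36 (mod 437)
9^16 ≡ 36^2 = 1296 ≡ 422 (mod 437)
9^32 ≡ 422^2 = 178084 ≡ 225 (mod 437)
9^64 ≡ 225^2 = 50625 ≡ 370 (mod 437)
109 = 64 + 32 + 8 + 4 + 1 in binary powers of 2.
So 9^109 ≡ 370 · 225 · 36 · 6 · 9 ≡ 294 (mod 437).
Squaring chain: 294 → 347; never reaches −1, so base 9 is a Miller–Rabin witness that 437 is composite.

294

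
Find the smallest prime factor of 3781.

3781 is odd.
Digit sum 19, not divisible by 3.
Ends in 1: not divisible by 5.
7: 3781 = 7·540 + 1
11: 3781 = 11·343 + 8
13: 3781 = 13·290 + 11
17: 3781 = 17·222 + 7
19: 3781 = 19·199

19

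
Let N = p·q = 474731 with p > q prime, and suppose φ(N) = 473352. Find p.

φ(n) = (p−1)(q−1) = n − (p+q) + 1, so p + q = 474731 − 473352 + 1 = 1380.
p and q are the roots of t² − 1380t + 474731 = 0.
Discriminant: 1380² − 4·474731 = 1904400 − 1898924 = 5476; √5476 = 74.
q = (1380 − 74)/2 = 653, p = (1380 + 74)/2 = 727.
Check: 653 · 727 = 474731.

727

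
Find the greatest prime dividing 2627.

71

2627 = 37 · 71
71 is prime.
So 2627 = 37 · 71; the largest prime factor is 71.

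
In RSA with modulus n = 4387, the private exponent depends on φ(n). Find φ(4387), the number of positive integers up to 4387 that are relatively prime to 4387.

Factor: 4387 = 41 · 107.
φ(4387) = (41−1) · (107−1) = 40 · 106 = 4240.

4240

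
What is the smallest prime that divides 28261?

59

28261 is odd.
Digit sum 19, not divisible by 3.
Ends in 1: not divisible by 5.
7: 28261 = 7·4037 + 2
11: 28261 = 11·2569 + 2
13: 28261 = 13·2173 + 12
17: 28261 = 17·1662 + 7
19: 28261 = 19·1487 + 8
23: 28261 = 23·1228 + 17
29: 28261 = 29·974 + 15
31: 28261 = 31·911 + 20
37: 28261 = 37·763 + 30
41: 28261 = 41·689 + 12
43: 28261 = 43·657 + 10
47: 28261 = 47·601 + 14
53: 28261 = 53·533 + 12
59: 28261 = 59·479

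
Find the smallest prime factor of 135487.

135487 is odd.
Digit sum 28, not divisible by 3.
Ends in 7: not divisible by 5.
7: 135487 = 7·19355 + 2
11: 135487 = 11·12317

11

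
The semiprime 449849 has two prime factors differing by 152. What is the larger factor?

751

Since p = q + 152, we have 449849 = q(q + 152), so q² + 152q − 449849 = 0.
Discriminant: 152² + 4·449849 = 23104 + 1799396 = 1822500; √1822500 = 1350.
q = (−152 + 1350)/2 = 599, and p = q + 152 = 751.
Check: 599 · 751 = 449849.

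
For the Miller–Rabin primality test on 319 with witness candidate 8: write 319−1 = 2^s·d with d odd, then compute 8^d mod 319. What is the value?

205

319 − 1 = 318 = 2^1 · 159, so d = 159.
8^1 ≡ 8 (mod 319)
8^2 ≡ 8^2 = 64 ≡ 64 (mod 319)
8^4 ≡ 64^2 = 4096 ≡ 268 (mod 319)
8^8 ≡ 268^2 = 71824 ≡ 49 (mod 319)
8^16 ≡ 49^2 = 2401 ≡ 168 (mod 319)
8^32 ≡ 168^2 = 28224 ≡ 152 (mod 319)
8^64 ≡ 152^2 = 23104 ≡ 136 (mod 319)
8^128 ≡ 136^2 = 18496 ≡ 313 (mod 319)
159 = 128 + 16 + 8 + 4 + 2 + 1 in binary powers of 2.
So 8^159 ≡ 313 · 168 · 49 · 268 · 64 · 8 ≡ 205 (mod 319).
Squaring chain: 205; never reaches −1, so base 8 is a Miller–Rabin witness that 319 is composite.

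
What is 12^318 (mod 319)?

144

12^1 ≡ 12 (mod 319)
12^2 ≡ 12^2 = 144 ≡ 144 (mod 319)
12^4 ≡ 144^2 = 20736 ≡ 1 (mod 319)
12^8 ≡ 1^2 = 1 ≡ 1 (mod 319)
12^16 ≡ 1^2 = 1 ≡ 1 (mod 319)
12^32 ≡ 1^2 = 1 ≡ 1 (mod 319)
12^64 ≡ 1^2 = 1 ≡ 1 (mod 319)
12^128 ≡ 1^2 = 1 ≡ 1 (mod 319)
12^256 ≡ 1^2 = 1 ≡ 1 (mod 319)
318 = 256 + 32 + 16 + 8 + 4 + 2 in binary powers of 2.
So 12^318 ≡ 1 · 1 · 1 · 1 · 1 · 144 ≡ 144 (mod 319).
Since 144 ≠ 1, base 12 is a Fermat witness: 319 is composite.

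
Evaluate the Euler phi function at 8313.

Factor: 8313 = 3 · 17 · 163.
φ(8313) = (3−1) · (17−1) · (163−1) = 2 · 16 · 162 = 5184.

5184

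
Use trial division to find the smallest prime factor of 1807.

1807 is odd.
Digit sum 16, not divisible by 3.
Ends in 7: not divisible by 5.
7: 1807 = 7·258 + 1
11: 1807 = 11·164 + 3
13: 1807 = 13·139

13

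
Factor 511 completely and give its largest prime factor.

73

511 = 7 · 73
73 is prime.
So 511 = 7 · 73; the largest prime factor is 73.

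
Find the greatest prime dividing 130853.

130853 = 19 · 6887
6887 = 71 · 97
97 is prime.
So 130853 = 19 · 71 · 97; the largest prime factor is 97.

97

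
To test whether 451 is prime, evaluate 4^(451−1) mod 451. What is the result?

4^1 ≡ 4 (mod 451)
4^2 ≡ 4^2 = 16 ≡ 16 (mod 451)
4^4 ≡ 16^2 = 256 ≡ 256 (mod 451)
4^8 ≡ 256^2 = 65536 ≡ 141 (mod 451)
4^16 ≡ 141^2 = 19881 ≡ 37 (mod 451)
4^32 ≡ 37^2 = 1369 ≡ 16 (mod 451)
4^64 ≡ 16^2 = 256 ≡ 256 (mod 451)
4^128 ≡ 256^2 = 65536 ≡ 141 (mod 451)
4^256 ≡ 141^2 = 19881 ≡ 37 (mod 451)
450 = 256 + 128 + 64 + 2 in binary powers of 2.
So 4^450 ≡ 37 · 141 · 256 · 16 ≡ 1 (mod 451).
Since the result is 1, base 4 gives no evidence that 451 is composite.

1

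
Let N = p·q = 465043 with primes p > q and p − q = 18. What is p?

691

Since p = q + 18, we have 465043 = q(q + 18), so q² + 18q − 465043 = 0.
Discriminant: 18² + 4·465043 = 324 + 1860172 = 1860496; √1860496 = 1364.
q = (−18 + 1364)/2 = 673, and p = q + 18 = 691.
Check: 673 · 691 = 465043.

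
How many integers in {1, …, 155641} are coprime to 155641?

Factor: 155641 = 23 · 67 · 101.
φ(155641) = (23−1) · (67−1) · (101−1) = 22 · 66 · 100 = 145200.

145200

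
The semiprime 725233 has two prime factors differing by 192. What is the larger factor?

953

Since p = q + 192, we have 725233 = q(q + 192), so q² + 192q − 725233 = 0.
Discriminant: 192² + 4·725233 = 36864 + 2900932 = 2937796; √2937796 = 1714.
q = (−192 + 1714)/2 = 761, and p = q + 192 = 953.
Check: 761 · 953 = 725233.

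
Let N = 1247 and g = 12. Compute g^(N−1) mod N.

608

12^1 ≡ 12 (mod 1247)
12^2 ≡ 12^2 = 144 ≡ 144 (mod 1247)
12^4 ≡ 144^2 = 20736 ≡ 784 (mod 1247)
12^8 ≡ 784^2 = 614656 ≡ 1132 (mod 1247)
12^16 ≡ 1132^2 = 1281424 ≡ 755 (mod 1247)
12^32 ≡ 755^2 = 570025 ≡ 146 (mod 1247)
12^64 ≡ 146^2 = 21316 ≡ 117 (mod 1247)
12^128 ≡ 117^2 = 13689 ≡ 1219 (mod 1247)
12^256 ≡ 1219^2 = 1485961 ≡ 784 (mod 1247)
12^512 ≡ 784^2 = 614656 ≡ 1132 (mod 1247)
12^1024 ≡ 1132^2 = 1281424 ≡ 755 (mod 1247)
1246 = 1024 + 128 + 64 + 16 + 8 + 4 + 2 in binary powers of 2.
So 12^1246 ≡ 755 · 1219 · 117 · 755 · 1132 · 784 · 144 ≡ 608 (mod 1247).
Since 608 ≠ 1, base 12 is a Fermat witness: 1247 is composite.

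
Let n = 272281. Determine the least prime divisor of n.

29

272281 is odd.
Digit sum 22, not divisible by 3.
Ends in 1: not divisible by 5.
7: 272281 = 7·38897 + 2
11: 272281 = 11·24752 + 9
13: 272281 = 13·20944 + 9
17: 272281 = 17·16016 + 9
19: 272281 = 19·14330 + 11
23: 272281 = 23·11838 + 7
29: 272281 = 29·9389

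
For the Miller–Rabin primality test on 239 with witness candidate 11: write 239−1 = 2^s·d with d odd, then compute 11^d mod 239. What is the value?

239 − 1 = 238 = 2^1 · 119, so d = 119.
11^1 ≡ 11 (mod 239)
11^2 ≡ 11^2 = 121 ≡ 121 (mod 239)
11^4 ≡ 121^2 = 14641 ≡ 62 (mod 239)
11^8 ≡ 62^2 = 3844 ≡ 20 (mod 239)
11^16 ≡ 20^2 = 400 ≡ 161 (mod 239)
11^32 ≡ 161^2 = 25921 ≡ 109 (mod 239)
11^64 ≡ 109^2 = 11881 ≡ 170 (mod 239)
119 = 64 + 32 + 16 + 4 + 2 + 1 in binary powers of 2.
So 11^119 ≡ 170 · 109 · 161 · 62 · 121 · 11 ≡ 1 (mod 239).
Since 11^d ≡ 1 (mod 239), base 11 does not prove 239 composite.

1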